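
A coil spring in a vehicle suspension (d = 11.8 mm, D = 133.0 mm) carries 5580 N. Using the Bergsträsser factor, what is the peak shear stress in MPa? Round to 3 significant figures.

1290 MPa

Spring index C = D/d = 133.0/11.8 = 11.2712
K_B = (4C+2)/(4C−3) = 47.085/42.085 = 1.1188
τ₀ = 8FD/(πd³) = 8·5580·133.0/(π·11.8³) = 5.93712e+06/5161.7 = 1150.2 MPa
τ_max = K·τ₀ = 1.1188 × 1150.2 = 1286.9 MPa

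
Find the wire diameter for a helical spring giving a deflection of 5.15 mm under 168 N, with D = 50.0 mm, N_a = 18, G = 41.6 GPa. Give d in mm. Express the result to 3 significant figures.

Required rate k = F/δ = 168/5.15 = 32.621 N/mm
d = (8D³N_a·k / G)^(1/4) = (8·50.0³·18·32.621 / (41.6×10³))^0.25
  = (14115)^0.25 = 10.8998 mm

10.9 mm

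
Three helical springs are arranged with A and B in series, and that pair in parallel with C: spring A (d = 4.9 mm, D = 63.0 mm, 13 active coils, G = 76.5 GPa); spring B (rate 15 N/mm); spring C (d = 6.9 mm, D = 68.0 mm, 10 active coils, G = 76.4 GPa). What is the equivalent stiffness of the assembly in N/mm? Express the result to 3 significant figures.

k_A = Gd⁴/(8D³N_a) = (76.5×10³)(4.9⁴)/(8·63.0³·13) = 1.6959 N/mm
k_C = Gd⁴/(8D³N_a) = (76.4×10³)(6.9⁴)/(8·68.0³·10) = 6.8845 N/mm
Springs A,B series: k_AB = 1/(1/1.6959+1/15) = 1.5236 N/mm; parallel with C: k_eq = 1.5236+6.8845 = 8.4081 N/mm

8.41 N/mm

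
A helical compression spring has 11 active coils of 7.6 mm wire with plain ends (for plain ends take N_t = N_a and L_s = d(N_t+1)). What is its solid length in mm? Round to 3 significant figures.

plain ends: N_t = N_a = 11
L_s = d·(N_t+1) = 7.6 × 12 = 91.2 mm

91.2 mm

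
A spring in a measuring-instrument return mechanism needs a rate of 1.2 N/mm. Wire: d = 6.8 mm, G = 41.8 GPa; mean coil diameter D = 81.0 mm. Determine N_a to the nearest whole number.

18

N_a = Gd⁴/(8D³k) = (41.8×10³ × 6.8⁴)/(8 × 81.0³ × 1.2)
    = 8.93742e+07 / 5.10183e+06 = 17.52 → 18 coils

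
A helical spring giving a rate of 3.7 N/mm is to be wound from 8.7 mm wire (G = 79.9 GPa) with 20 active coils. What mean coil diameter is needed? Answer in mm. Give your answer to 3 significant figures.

D = (Gd⁴/(8N_a·k))^(1/3) = (79.9×10³·8.7⁴/(8·20·3.7))^(1/3)
  = (773218)^(1/3) = 91.7841 mm

91.8 mm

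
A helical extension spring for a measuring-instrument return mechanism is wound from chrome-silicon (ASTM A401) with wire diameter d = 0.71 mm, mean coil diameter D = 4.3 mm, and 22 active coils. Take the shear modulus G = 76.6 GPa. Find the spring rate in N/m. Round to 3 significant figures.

k = Gd⁴/(8D³N_a) = (76.6×10³ × 0.71⁴) / (8 × 4.3³ × 22)
  = 19465.3 / 13993.2 = 1.3911 N/mm = 1391.1 N/m

1390 N/m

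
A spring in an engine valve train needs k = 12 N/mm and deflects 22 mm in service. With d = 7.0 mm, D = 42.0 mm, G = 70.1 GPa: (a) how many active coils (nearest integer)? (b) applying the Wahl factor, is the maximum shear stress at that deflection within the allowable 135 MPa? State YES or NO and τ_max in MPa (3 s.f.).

N_a = Gd⁴/(8D³k) = (70.1×10³)(7.0⁴)/(8·42.0³·12) = 23.66 → N_a = 24
Actual rate k = Gd⁴/(8D³·24) = 11.832 N/mm
Working load F = kδ = 11.832·22 = 260.31 N
C = 42.0/7.0 = 6.0000; K_W = (4C−1)/(4C−4)+0.615/C = 1.2525
τ_max = K_W·8FD/(πd³) = 1.2525·81.167 = 101.66 MPa
τ_max ≤ 135 MPa → acceptable

(a) 24 coils; (b) YES, τ_max = 102 MPa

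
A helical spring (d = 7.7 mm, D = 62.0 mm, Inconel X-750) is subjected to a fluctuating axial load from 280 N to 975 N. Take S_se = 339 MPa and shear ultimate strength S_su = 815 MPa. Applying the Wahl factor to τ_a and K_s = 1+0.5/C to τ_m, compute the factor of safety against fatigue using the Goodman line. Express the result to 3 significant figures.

C = D/d = 62.0/7.7 = 8.0519; K_W = (4C−1)/(4C−4)+0.615/C = 1.1827; K_s = 1+0.5/C = 1.0621
F_a = (F_max−F_min)/2 = 347.5 N; F_m = (F_max+F_min)/2 = 627.5 N
τ_a = K_W·8F_aD/(πd³) = 1.1827 × 120.18 = 142.13 MPa
τ_m = K_s·8F_mD/(πd³) = 1.0621 × 217.01 = 230.48 MPa
Goodman: 1/n_f = τ_a/S_se + τ_m/S_su = 142.13/339 + 230.48/815 = 0.41928 + 0.28280 = 0.70208
n_f = 1/0.70208 = 1.424

1.42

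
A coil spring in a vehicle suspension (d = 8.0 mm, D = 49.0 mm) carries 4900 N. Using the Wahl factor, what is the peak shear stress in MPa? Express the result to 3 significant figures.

1490 MPa

Spring index C = D/d = 49.0/8.0 = 6.1250
K_W = (4C−1)/(4C−4) + 0.615/C = 23.500/20.500 + 0.1004 = 1.2467
τ₀ = 8FD/(πd³) = 8·4900·49.0/(π·8.0³) = 1.9208e+06/1608.5 = 1194.2 MPa
τ_max = K·τ₀ = 1.2467 × 1194.2 = 1488.8 MPa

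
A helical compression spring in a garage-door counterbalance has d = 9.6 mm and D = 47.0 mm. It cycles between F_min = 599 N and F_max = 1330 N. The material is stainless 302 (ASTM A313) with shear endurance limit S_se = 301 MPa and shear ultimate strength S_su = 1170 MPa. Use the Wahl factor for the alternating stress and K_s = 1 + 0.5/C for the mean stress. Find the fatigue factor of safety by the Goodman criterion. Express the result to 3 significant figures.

2.95

C = D/d = 47.0/9.6 = 4.8958; K_W = (4C−1)/(4C−4)+0.615/C = 1.3181; K_s = 1+0.5/C = 1.1021
F_a = (F_max−F_min)/2 = 365.5 N; F_m = (F_max+F_min)/2 = 964.5 N
τ_a = K_W·8F_aD/(πd³) = 1.3181 × 49.444 = 65.173 MPa
τ_m = K_s·8F_mD/(πd³) = 1.1021 × 130.47 = 143.8 MPa
Goodman: 1/n_f = τ_a/S_se + τ_m/S_su = 65.173/301 + 143.8/1170 = 0.21652 + 0.12291 = 0.33943
n_f = 1/0.33943 = 2.946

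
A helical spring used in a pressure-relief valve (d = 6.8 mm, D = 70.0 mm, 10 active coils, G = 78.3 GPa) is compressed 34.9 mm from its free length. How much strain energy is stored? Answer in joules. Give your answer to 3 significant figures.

3.72 J

k = Gd⁴/(8D³N_a) = (78.3×10³)(6.8⁴)/(8·70.0³·10) = 6.1012 N/mm
U = ½kδ² = 0.5 × 6.1012 × 34.9² = 3715.6 N·mm = 3.7156 J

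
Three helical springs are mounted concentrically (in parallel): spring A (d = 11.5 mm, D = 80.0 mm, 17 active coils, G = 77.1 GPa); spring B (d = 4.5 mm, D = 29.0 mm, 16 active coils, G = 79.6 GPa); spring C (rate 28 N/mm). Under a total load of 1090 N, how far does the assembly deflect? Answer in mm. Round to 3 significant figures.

k_A = Gd⁴/(8D³N_a) = (77.1×10³)(11.5⁴)/(8·80.0³·17) = 19.366 N/mm
k_B = Gd⁴/(8D³N_a) = (79.6×10³)(4.5⁴)/(8·29.0³·16) = 10.456 N/mm
Parallel: k_eq = 19.366 + 10.456 + 28 = 57.822 N/mm
δ = F/k_eq = 1090/57.822 = 18.851 mm

18.9 mm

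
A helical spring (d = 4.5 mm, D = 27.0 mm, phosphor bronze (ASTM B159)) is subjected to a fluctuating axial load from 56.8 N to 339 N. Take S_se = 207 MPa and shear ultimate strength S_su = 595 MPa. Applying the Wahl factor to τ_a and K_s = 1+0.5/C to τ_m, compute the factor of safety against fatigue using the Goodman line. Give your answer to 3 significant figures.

1.09

C = D/d = 27.0/4.5 = 6.0000; K_W = (4C−1)/(4C−4)+0.615/C = 1.2525; K_s = 1+0.5/C = 1.0833
F_a = (F_max−F_min)/2 = 141.1 N; F_m = (F_max+F_min)/2 = 197.9 N
τ_a = K_W·8F_aD/(πd³) = 1.2525 × 106.46 = 133.34 MPa
τ_m = K_s·8F_mD/(πd³) = 1.0833 × 149.32 = 161.76 MPa
Goodman: 1/n_f = τ_a/S_se + τ_m/S_su = 133.34/207 + 161.76/595 = 0.64417 + 0.27187 = 0.91604
n_f = 1/0.91604 = 1.092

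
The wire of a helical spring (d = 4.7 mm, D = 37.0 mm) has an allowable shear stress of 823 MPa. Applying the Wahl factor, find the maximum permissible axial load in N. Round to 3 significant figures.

C = D/d = 37.0/4.7 = 7.8723
K_W = (4C−1)/(4C−4) + 0.615/C = 30.489/27.489 + 0.0781 = 1.1873
τ_max = K·8FD/(πd³) → F_max = τ_allow·πd³/(8DK)
F_max = 823·π·4.7³/(8·37.0·1.1873) = 2.6844e+05/351.43 = 763.85 N

764 N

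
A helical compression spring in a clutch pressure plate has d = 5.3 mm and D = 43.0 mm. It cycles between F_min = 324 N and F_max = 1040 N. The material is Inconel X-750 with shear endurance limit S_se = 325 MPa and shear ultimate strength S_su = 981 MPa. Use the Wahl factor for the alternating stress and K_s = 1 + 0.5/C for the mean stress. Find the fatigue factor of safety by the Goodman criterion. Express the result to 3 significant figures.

C = D/d = 43.0/5.3 = 8.1132; K_W = (4C−1)/(4C−4)+0.615/C = 1.1812; K_s = 1+0.5/C = 1.0616
F_a = (F_max−F_min)/2 = 358 N; F_m = (F_max+F_min)/2 = 682 N
τ_a = K_W·8F_aD/(πd³) = 1.1812 × 263.31 = 311.03 MPa
τ_m = K_s·8F_mD/(πd³) = 1.0616 × 501.61 = 532.52 MPa
Goodman: 1/n_f = τ_a/S_se + τ_m/S_su = 311.03/325 + 532.52/981 = 0.95702 + 0.54284 = 1.4999
n_f = 1/1.4999 = 0.6667

0.667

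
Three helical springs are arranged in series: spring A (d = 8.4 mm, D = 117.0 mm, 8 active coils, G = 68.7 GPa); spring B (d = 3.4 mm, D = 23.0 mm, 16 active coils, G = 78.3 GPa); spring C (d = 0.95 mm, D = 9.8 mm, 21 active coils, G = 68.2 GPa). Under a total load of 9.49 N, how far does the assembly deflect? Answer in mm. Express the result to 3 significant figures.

31.3 mm

k_A = Gd⁴/(8D³N_a) = (68.7×10³)(8.4⁴)/(8·117.0³·8) = 3.3368 N/mm
k_B = Gd⁴/(8D³N_a) = (78.3×10³)(3.4⁴)/(8·23.0³·16) = 6.7187 N/mm
k_C = Gd⁴/(8D³N_a) = (68.2×10³)(0.95⁴)/(8·9.8³·21) = 0.35131 N/mm
Series: 1/k_eq = 1/3.3368 + 1/6.7187 + 1/0.35131 = 3.295; k_eq = 0.30349 N/mm
δ = F/k_eq = 9.49/0.30349 = 31.27 mm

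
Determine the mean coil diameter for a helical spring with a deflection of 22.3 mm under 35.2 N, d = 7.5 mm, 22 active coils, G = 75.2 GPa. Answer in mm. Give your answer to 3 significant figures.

95.0 mm

Required rate k = F/δ = 35.2/22.3 = 1.5785 N/mm
D = (Gd⁴/(8N_a·k))^(1/3) = (75.2×10³·7.5⁴/(8·22·1.5785))^(1/3)
  = (856471)^(1/3) = 94.9666 mm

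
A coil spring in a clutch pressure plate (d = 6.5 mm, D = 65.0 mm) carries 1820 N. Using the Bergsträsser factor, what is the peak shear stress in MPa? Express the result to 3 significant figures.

Spring index C = D/d = 65.0/6.5 = 10.0000
K_B = (4C+2)/(4C−3) = 42.000/37.000 = 1.1351
τ₀ = 8FD/(πd³) = 8·1820·65.0/(π·6.5³) = 946400/862.76 = 1096.9 MPa
τ_max = K·τ₀ = 1.1351 × 1096.9 = 1245.2 MPa

1250 MPa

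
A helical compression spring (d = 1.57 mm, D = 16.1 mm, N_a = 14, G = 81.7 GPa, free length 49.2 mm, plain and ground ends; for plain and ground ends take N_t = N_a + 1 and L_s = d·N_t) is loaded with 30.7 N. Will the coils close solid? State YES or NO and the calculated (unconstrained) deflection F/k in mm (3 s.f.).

k = Gd⁴/(8D³N_a) = (81.7×10³)(1.57⁴)/(8·16.1³·14) = 1.062 N/mm
N_t = 15; L_s = 1.57·15 = 23.55 mm; δ_solid = L₀ − L_s = 49.2 − 23.55 = 25.65 mm
δ = F/k = 30.7/1.062 = 28.908 mm
δ ≥ δ_solid → spring goes solid

YES, δ = 28.9 mm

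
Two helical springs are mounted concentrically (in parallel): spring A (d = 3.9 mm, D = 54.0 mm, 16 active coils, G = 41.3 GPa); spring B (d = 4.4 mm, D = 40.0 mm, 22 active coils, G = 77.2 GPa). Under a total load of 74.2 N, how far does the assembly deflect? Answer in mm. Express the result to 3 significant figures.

24.4 mm

k_A = Gd⁴/(8D³N_a) = (41.3×10³)(3.9⁴)/(8·54.0³·16) = 0.47404 N/mm
k_B = Gd⁴/(8D³N_a) = (77.2×10³)(4.4⁴)/(8·40.0³·22) = 2.5688 N/mm
Parallel: k_eq = 0.47404 + 2.5688 = 3.0429 N/mm
δ = F/k_eq = 74.2/3.0429 = 24.385 mm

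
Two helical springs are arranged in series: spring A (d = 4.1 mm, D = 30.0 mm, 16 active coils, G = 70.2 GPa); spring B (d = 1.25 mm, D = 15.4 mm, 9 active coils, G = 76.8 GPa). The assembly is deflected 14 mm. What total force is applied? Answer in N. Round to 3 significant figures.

8.88 N

k_A = Gd⁴/(8D³N_a) = (70.2×10³)(4.1⁴)/(8·30.0³·16) = 5.7398 N/mm
k_B = Gd⁴/(8D³N_a) = (76.8×10³)(1.25⁴)/(8·15.4³·9) = 0.71303 N/mm
Series: 1/k_eq = 1/5.7398 + 1/0.71303 = 1.5767; k_eq = 0.63424 N/mm
F = k_eq·δ = 0.63424·14 = 8.8794 N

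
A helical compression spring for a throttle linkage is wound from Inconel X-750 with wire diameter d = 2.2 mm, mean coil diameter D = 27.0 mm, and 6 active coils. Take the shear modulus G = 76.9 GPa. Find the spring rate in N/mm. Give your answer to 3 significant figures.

k = Gd⁴/(8D³N_a) = (76.9×10³ × 2.2⁴) / (8 × 27.0³ × 6)
  = 1.80143e+06 / 944784 = 1.9067 N/mm

1.91 N/mm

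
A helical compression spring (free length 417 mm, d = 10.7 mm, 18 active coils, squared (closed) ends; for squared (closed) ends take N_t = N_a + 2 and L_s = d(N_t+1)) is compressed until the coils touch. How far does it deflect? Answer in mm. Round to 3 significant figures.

N_t = 20; L_s = 10.7·21 = 224.7 mm
δ_solid = L₀ − L_s = 417 − 224.7 = 192.3 mm

192 mm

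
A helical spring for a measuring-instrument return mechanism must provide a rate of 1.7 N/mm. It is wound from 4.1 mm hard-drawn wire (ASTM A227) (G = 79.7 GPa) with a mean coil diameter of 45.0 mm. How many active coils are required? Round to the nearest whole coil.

N_a = Gd⁴/(8D³k) = (79.7×10³ × 4.1⁴)/(8 × 45.0³ × 1.7)
    = 2.25213e+07 / 1.2393e+06 = 18.17 → 18 coils

18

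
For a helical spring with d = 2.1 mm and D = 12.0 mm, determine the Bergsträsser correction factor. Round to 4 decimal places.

C = D/d = 12.0/2.1 = 5.7143
K_B = (4C+2)/(4C−3) = 24.857/19.857 = 1.2518

1.2518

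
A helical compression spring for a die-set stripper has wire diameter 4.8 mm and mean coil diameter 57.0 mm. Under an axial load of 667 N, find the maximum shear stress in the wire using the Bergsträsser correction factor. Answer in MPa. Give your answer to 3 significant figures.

Spring index C = D/d = 57.0/4.8 = 11.8750
K_B = (4C+2)/(4C−3) = 49.500/44.500 = 1.1124
τ₀ = 8FD/(πd³) = 8·667·57.0/(π·4.8³) = 304152/347.44 = 875.42 MPa
τ_max = K·τ₀ = 1.1124 × 875.42 = 973.78 MPa

974 MPa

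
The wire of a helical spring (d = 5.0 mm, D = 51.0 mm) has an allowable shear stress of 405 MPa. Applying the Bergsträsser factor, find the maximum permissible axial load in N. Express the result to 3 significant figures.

344 N

C = D/d = 51.0/5.0 = 10.2000
K_B = (4C+2)/(4C−3) = 42.800/37.800 = 1.1323
τ_max = K·8FD/(πd³) → F_max = τ_allow·πd³/(8DK)
F_max = 405·π·5.0³/(8·51.0·1.1323) = 1.5904e+05/461.97 = 344.27 N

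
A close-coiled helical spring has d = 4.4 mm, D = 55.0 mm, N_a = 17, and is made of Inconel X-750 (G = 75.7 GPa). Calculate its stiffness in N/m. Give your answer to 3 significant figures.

1250 N/m

k = Gd⁴/(8D³N_a) = (75.7×10³ × 4.4⁴) / (8 × 55.0³ × 17)
  = 2.83731e+07 / 2.2627e+07 = 1.2539 N/mm = 1253.9 N/m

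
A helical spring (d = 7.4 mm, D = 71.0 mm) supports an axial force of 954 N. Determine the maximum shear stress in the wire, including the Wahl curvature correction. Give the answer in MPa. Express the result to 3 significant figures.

490 MPa

Spring index C = D/d = 71.0/7.4 = 9.5946
K_W = (4C−1)/(4C−4) + 0.615/C = 37.378/34.378 + 0.0641 = 1.1514
τ₀ = 8FD/(πd³) = 8·954·71.0/(π·7.4³) = 541872/1273 = 425.65 MPa
τ_max = K·τ₀ = 1.1514 × 425.65 = 490.08 MPa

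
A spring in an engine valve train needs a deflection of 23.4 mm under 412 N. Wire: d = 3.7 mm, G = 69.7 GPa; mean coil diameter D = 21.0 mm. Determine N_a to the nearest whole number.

Required rate k = F/δ = 412/23.4 = 17.607 N/mm
N_a = Gd⁴/(8D³k) = (69.7×10³ × 3.7⁴)/(8 × 21.0³ × 17.607)
    = 1.30629e+07 / 1.30446e+06 = 10.01 → 10 coils

10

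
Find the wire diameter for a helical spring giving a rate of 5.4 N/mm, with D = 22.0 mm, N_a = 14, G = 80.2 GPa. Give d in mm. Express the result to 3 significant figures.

d = (8D³N_a·k / G)^(1/4) = (8·22.0³·14·5.4 / (80.2×10³))^0.25
  = (80.298)^0.25 = 2.9935 mm

2.99 mm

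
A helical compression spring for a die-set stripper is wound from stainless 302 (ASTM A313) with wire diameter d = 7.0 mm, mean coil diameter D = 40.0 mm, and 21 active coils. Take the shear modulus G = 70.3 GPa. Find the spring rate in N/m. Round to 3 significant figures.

15700 N/m

k = Gd⁴/(8D³N_a) = (70.3×10³ × 7.0⁴) / (8 × 40.0³ × 21)
  = 1.6879e+08 / 1.0752e+07 = 15.699 N/mm = 15699 N/m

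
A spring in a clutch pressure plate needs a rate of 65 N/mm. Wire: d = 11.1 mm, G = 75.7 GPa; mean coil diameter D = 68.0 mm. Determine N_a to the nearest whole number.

N_a = Gd⁴/(8D³k) = (75.7×10³ × 11.1⁴)/(8 × 68.0³ × 65)
    = 1.14918e+09 / 1.63505e+08 = 7.028 → 7 coils

7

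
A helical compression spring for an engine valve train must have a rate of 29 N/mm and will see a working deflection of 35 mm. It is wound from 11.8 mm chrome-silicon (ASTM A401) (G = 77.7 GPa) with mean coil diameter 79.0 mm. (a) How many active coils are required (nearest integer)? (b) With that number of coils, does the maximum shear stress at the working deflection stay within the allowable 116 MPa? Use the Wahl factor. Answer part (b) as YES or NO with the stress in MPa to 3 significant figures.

(a) 13 coils; (b) NO, τ_max = 154 MPa

N_a = Gd⁴/(8D³k) = (77.7×10³)(11.8⁴)/(8·79.0³·29) = 13.17 → N_a = 13
Actual rate k = Gd⁴/(8D³·13) = 29.379 N/mm
Working load F = kδ = 29.379·35 = 1028.3 N
C = 79.0/11.8 = 6.6949; K_W = (4C−1)/(4C−4)+0.615/C = 1.2236
τ_max = K_W·8FD/(πd³) = 1.2236·125.9 = 154.05 MPa
τ_max > 116 MPa → exceeds allowable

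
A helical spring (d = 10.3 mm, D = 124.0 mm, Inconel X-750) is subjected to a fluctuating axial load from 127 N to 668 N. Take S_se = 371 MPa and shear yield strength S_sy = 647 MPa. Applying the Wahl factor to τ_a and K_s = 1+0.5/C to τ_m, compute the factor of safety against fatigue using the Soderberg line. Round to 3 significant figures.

2.38

C = D/d = 124.0/10.3 = 12.0388; K_W = (4C−1)/(4C−4)+0.615/C = 1.1190; K_s = 1+0.5/C = 1.0415
F_a = (F_max−F_min)/2 = 270.5 N; F_m = (F_max+F_min)/2 = 397.5 N
τ_a = K_W·8F_aD/(πd³) = 1.1190 × 78.166 = 87.47 MPa
τ_m = K_s·8F_mD/(πd³) = 1.0415 × 114.86 = 119.64 MPa
Soderberg: 1/n_f = τ_a/S_se + τ_m/S_sy = 87.47/371 + 119.64/647 = 0.23577 + 0.18491 = 0.42068
n_f = 1/0.42068 = 2.377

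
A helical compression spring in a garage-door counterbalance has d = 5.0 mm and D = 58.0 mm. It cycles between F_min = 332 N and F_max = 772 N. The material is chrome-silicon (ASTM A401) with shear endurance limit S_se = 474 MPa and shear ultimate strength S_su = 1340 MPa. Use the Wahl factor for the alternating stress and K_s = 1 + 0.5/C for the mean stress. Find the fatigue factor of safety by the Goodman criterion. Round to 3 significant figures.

C = D/d = 58.0/5.0 = 11.6000; K_W = (4C−1)/(4C−4)+0.615/C = 1.1238; K_s = 1+0.5/C = 1.0431
F_a = (F_max−F_min)/2 = 220 N; F_m = (F_max+F_min)/2 = 552 N
τ_a = K_W·8F_aD/(πd³) = 1.1238 × 259.94 = 292.12 MPa
τ_m = K_s·8F_mD/(πd³) = 1.0431 × 652.22 = 680.34 MPa
Goodman: 1/n_f = τ_a/S_se + τ_m/S_su = 292.12/474 + 680.34/1340 = 0.61628 + 0.50771 = 1.124
n_f = 1/1.124 = 0.8897

0.890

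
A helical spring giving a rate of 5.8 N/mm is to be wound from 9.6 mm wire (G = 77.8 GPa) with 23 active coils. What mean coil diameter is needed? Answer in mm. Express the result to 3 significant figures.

D = (Gd⁴/(8N_a·k))^(1/3) = (77.8×10³·9.6⁴/(8·23·5.8))^(1/3)
  = (619183)^(1/3) = 85.2327 mm

85.2 mm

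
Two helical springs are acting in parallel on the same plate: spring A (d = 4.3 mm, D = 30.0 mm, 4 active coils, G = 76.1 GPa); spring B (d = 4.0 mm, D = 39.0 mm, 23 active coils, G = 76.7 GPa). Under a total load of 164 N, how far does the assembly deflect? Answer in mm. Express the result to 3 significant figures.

k_A = Gd⁴/(8D³N_a) = (76.1×10³)(4.3⁴)/(8·30.0³·4) = 30.112 N/mm
k_B = Gd⁴/(8D³N_a) = (76.7×10³)(4.0⁴)/(8·39.0³·23) = 1.799 N/mm
Parallel: k_eq = 30.112 + 1.799 = 31.911 N/mm
δ = F/k_eq = 164/31.911 = 5.1392 mm

5.14 mm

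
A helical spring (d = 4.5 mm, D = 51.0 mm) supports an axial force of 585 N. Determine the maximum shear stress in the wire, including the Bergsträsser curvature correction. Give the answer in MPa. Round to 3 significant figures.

Spring index C = D/d = 51.0/4.5 = 11.3333
K_B = (4C+2)/(4C−3) = 47.333/42.333 = 1.1181
τ₀ = 8FD/(πd³) = 8·585·51.0/(π·4.5³) = 238680/286.28 = 833.74 MPa
τ_max = K·τ₀ = 1.1181 × 833.74 = 932.21 MPa

932 MPa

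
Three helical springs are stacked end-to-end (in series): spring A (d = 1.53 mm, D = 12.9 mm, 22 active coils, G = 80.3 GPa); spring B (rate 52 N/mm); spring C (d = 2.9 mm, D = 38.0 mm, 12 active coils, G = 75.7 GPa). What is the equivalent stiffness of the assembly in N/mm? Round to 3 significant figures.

0.537 N/mm

k_A = Gd⁴/(8D³N_a) = (80.3×10³)(1.53⁴)/(8·12.9³·22) = 1.1647 N/mm
k_C = Gd⁴/(8D³N_a) = (75.7×10³)(2.9⁴)/(8·38.0³·12) = 1.0164 N/mm
Series: 1/k_eq = 1/1.1647 + 1/52 + 1/1.0164 = 1.8617; k_eq = 0.53714 N/mm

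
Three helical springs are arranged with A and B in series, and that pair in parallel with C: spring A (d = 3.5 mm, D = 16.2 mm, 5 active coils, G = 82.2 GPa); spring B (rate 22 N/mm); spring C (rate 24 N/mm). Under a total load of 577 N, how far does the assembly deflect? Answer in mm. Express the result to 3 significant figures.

14.1 mm

k_A = Gd⁴/(8D³N_a) = (82.2×10³)(3.5⁴)/(8·16.2³·5) = 72.534 N/mm
Springs A,B series: k_AB = 1/(1/72.534+1/22) = 16.88 N/mm; parallel with C: k_eq = 16.88+24 = 40.88 N/mm
δ = F/k_eq = 577/40.88 = 14.114 mm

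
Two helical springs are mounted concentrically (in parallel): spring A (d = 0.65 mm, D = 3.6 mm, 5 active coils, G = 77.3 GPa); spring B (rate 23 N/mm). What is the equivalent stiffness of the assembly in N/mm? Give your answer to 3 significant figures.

30.4 N/mm

k_A = Gd⁴/(8D³N_a) = (77.3×10³)(0.65⁴)/(8·3.6³·5) = 7.3938 N/mm
Parallel: k_eq = 7.3938 + 23 = 30.394 N/mm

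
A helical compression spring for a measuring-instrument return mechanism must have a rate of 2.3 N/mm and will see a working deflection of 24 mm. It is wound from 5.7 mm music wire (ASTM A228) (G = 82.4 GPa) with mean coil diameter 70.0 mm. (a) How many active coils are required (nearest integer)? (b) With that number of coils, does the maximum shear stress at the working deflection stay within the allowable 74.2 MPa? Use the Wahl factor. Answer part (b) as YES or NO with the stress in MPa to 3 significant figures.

(a) 14 coils; (b) YES, τ_max = 58.4 MPa

N_a = Gd⁴/(8D³k) = (82.4×10³)(5.7⁴)/(8·70.0³·2.3) = 13.78 → N_a = 14
Actual rate k = Gd⁴/(8D³·14) = 2.2642 N/mm
Working load F = kδ = 2.2642·24 = 54.341 N
C = 70.0/5.7 = 12.2807; K_W = (4C−1)/(4C−4)+0.615/C = 1.1166
τ_max = K_W·8FD/(πd³) = 1.1166·52.305 = 58.401 MPa
τ_max ≤ 74.2 MPa → acceptable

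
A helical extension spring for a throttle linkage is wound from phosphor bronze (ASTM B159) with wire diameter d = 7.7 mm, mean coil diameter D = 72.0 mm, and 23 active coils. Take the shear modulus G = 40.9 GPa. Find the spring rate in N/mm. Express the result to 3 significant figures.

2.09 N/mm

k = Gd⁴/(8D³N_a) = (40.9×10³ × 7.7⁴) / (8 × 72.0³ × 23)
  = 1.43776e+08 / 6.86776e+07 = 2.0935 N/mm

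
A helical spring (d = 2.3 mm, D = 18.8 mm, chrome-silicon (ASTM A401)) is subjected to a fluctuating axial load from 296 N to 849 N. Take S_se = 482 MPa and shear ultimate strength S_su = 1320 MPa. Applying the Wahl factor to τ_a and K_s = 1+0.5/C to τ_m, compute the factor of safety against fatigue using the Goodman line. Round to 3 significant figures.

0.224

C = D/d = 18.8/2.3 = 8.1739; K_W = (4C−1)/(4C−4)+0.615/C = 1.1798; K_s = 1+0.5/C = 1.0612
F_a = (F_max−F_min)/2 = 276.5 N; F_m = (F_max+F_min)/2 = 572.5 N
τ_a = K_W·8F_aD/(πd³) = 1.1798 × 1088 = 1283.5 MPa
τ_m = K_s·8F_mD/(πd³) = 1.0612 × 2252.6 = 2390.4 MPa
Goodman: 1/n_f = τ_a/S_se + τ_m/S_su = 1283.5/482 + 2390.4/1320 = 2.66296 + 1.81093 = 4.4739
n_f = 1/4.4739 = 0.2235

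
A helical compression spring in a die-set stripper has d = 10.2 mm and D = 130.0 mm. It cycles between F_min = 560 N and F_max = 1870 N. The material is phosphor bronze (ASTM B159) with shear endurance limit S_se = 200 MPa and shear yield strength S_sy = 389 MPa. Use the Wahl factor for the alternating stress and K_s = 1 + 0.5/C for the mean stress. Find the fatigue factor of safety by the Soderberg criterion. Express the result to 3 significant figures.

0.465

C = D/d = 130.0/10.2 = 12.7451; K_W = (4C−1)/(4C−4)+0.615/C = 1.1121; K_s = 1+0.5/C = 1.0392
F_a = (F_max−F_min)/2 = 655 N; F_m = (F_max+F_min)/2 = 1215 N
τ_a = K_W·8F_aD/(πd³) = 1.1121 × 204.33 = 227.23 MPa
τ_m = K_s·8F_mD/(πd³) = 1.0392 × 379.02 = 393.89 MPa
Soderberg: 1/n_f = τ_a/S_se + τ_m/S_sy = 227.23/200 + 393.89/389 = 1.13617 + 1.01256 = 2.1487
n_f = 1/2.1487 = 0.4654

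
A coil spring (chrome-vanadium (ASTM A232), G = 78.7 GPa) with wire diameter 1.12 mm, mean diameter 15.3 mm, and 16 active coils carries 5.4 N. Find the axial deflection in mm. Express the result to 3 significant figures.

k = Gd⁴/(8D³N_a) = (78.7×10³)(1.12⁴)/(8·15.3³·16) = 0.27012 N/mm
δ = F/k = 5.4 / 0.27012 = 19.991 mm

20.0 mm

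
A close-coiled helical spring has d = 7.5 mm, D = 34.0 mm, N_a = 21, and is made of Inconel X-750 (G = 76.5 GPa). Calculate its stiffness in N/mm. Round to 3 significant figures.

36.7 N/mm

k = Gd⁴/(8D³N_a) = (76.5×10³ × 7.5⁴) / (8 × 34.0³ × 21)
  = 2.42051e+08 / 6.60307e+06 = 36.657 N/mm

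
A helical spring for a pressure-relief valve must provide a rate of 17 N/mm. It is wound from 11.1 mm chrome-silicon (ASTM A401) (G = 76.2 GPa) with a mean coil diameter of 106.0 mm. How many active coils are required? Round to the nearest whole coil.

N_a = Gd⁴/(8D³k) = (76.2×10³ × 11.1⁴)/(8 × 106.0³ × 17)
    = 1.15677e+09 / 1.61978e+08 = 7.142 → 7 coils

7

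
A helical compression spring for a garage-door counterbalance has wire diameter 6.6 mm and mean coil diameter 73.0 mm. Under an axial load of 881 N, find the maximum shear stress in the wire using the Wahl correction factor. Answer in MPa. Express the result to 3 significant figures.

Spring index C = D/d = 73.0/6.6 = 11.0606
K_W = (4C−1)/(4C−4) + 0.615/C = 43.242/40.242 + 0.0556 = 1.1302
τ₀ = 8FD/(πd³) = 8·881·73.0/(π·6.6³) = 514504/903.2 = 569.65 MPa
τ_max = K·τ₀ = 1.1302 × 569.65 = 643.79 MPa

644 MPa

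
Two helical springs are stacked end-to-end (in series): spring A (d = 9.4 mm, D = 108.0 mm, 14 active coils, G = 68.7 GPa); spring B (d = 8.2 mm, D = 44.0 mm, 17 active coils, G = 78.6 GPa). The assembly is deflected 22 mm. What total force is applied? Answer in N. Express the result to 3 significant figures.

k_A = Gd⁴/(8D³N_a) = (68.7×10³)(9.4⁴)/(8·108.0³·14) = 3.8017 N/mm
k_B = Gd⁴/(8D³N_a) = (78.6×10³)(8.2⁴)/(8·44.0³·17) = 30.675 N/mm
Series: 1/k_eq = 1/3.8017 + 1/30.675 = 0.29564; k_eq = 3.3825 N/mm
F = k_eq·δ = 3.3825·22 = 74.415 N

74.4 N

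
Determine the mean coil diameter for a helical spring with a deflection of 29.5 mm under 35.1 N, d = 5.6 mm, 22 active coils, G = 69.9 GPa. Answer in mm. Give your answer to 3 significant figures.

Required rate k = F/δ = 35.1/29.5 = 1.1898 N/mm
D = (Gd⁴/(8N_a·k))^(1/3) = (69.9×10³·5.6⁴/(8·22·1.1898))^(1/3)
  = (328270)^(1/3) = 68.9833 mm

69.0 mm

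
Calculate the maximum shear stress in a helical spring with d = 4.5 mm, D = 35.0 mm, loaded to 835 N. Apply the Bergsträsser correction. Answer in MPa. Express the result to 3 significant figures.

Spring index C = D/d = 35.0/4.5 = 7.7778
K_B = (4C+2)/(4C−3) = 33.111/28.111 = 1.1779
τ₀ = 8FD/(πd³) = 8·835·35.0/(π·4.5³) = 233800/286.28 = 816.69 MPa
τ_max = K·τ₀ = 1.1779 × 816.69 = 961.95 MPa

962 MPa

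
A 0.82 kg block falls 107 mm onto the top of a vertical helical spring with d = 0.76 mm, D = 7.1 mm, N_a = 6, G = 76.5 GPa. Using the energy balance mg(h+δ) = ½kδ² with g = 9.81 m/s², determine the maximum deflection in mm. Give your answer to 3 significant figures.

39.9 mm

k = Gd⁴/(8D³N_a) = (76.5×10³)(0.76⁴)/(8·7.1³·6) = 1.4856 N/mm
W = mg = 0.82 × 9.81 = 8.0442 N
½kδ² − Wδ − Wh = 0 → δ = (W + √(W² + 2kWh))/k
δ = (8.0442 + √(64.709 + 2557.39))/1.4856 = (8.0442 + 51.206)/1.4856 = 39.883 mm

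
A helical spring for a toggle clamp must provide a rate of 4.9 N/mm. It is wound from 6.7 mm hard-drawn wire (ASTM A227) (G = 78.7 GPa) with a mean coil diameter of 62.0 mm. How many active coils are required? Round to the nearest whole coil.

17

N_a = Gd⁴/(8D³k) = (78.7×10³ × 6.7⁴)/(8 × 62.0³ × 4.9)
    = 1.58589e+08 / 9.34246e+06 = 16.98 → 17 coils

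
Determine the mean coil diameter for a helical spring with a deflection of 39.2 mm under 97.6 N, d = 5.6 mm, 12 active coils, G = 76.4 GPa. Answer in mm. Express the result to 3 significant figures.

68.0 mm

Required rate k = F/δ = 97.6/39.2 = 2.4898 N/mm
D = (Gd⁴/(8N_a·k))^(1/3) = (76.4×10³·5.6⁴/(8·12·2.4898))^(1/3)
  = (314348)^(1/3) = 67.9939 mm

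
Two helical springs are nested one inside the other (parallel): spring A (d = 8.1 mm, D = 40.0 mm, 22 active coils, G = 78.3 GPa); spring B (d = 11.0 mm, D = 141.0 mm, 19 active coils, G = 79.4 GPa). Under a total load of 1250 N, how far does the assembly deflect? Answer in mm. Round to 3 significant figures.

38.3 mm

k_A = Gd⁴/(8D³N_a) = (78.3×10³)(8.1⁴)/(8·40.0³·22) = 29.923 N/mm
k_B = Gd⁴/(8D³N_a) = (79.4×10³)(11.0⁴)/(8·141.0³·19) = 2.7283 N/mm
Parallel: k_eq = 29.923 + 2.7283 = 32.652 N/mm
δ = F/k_eq = 1250/32.652 = 38.283 mm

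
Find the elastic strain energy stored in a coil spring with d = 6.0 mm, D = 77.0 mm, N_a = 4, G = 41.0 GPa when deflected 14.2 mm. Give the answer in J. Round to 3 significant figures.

0.367 J

k = Gd⁴/(8D³N_a) = (41.0×10³)(6.0⁴)/(8·77.0³·4) = 3.6372 N/mm
U = ½kδ² = 0.5 × 3.6372 × 14.2² = 366.7 N·mm = 0.3667 J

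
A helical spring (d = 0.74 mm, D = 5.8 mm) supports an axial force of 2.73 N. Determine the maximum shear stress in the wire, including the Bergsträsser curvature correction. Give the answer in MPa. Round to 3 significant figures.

117 MPa

Spring index C = D/d = 5.8/0.74 = 7.8378
K_B = (4C+2)/(4C−3) = 33.351/28.351 = 1.1764
τ₀ = 8FD/(πd³) = 8·2.73·5.8/(π·0.74³) = 126.672/1.273 = 99.503 MPa
τ_max = K·τ₀ = 1.1764 × 99.503 = 117.05 MPa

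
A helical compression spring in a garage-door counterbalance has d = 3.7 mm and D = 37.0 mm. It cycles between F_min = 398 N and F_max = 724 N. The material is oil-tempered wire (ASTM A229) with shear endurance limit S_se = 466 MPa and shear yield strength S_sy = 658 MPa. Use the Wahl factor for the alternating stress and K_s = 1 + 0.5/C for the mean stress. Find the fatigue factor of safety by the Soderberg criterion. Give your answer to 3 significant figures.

C = D/d = 37.0/3.7 = 10.0000; K_W = (4C−1)/(4C−4)+0.615/C = 1.1448; K_s = 1+0.5/C = 1.0500
F_a = (F_max−F_min)/2 = 163 N; F_m = (F_max+F_min)/2 = 561 N
τ_a = K_W·8F_aD/(πd³) = 1.1448 × 303.2 = 347.11 MPa
τ_m = K_s·8F_mD/(πd³) = 1.0500 × 1043.5 = 1095.7 MPa
Soderberg: 1/n_f = τ_a/S_se + τ_m/S_sy = 347.11/466 + 1095.7/658 = 0.74487 + 1.66519 = 2.4101
n_f = 1/2.4101 = 0.4149

0.415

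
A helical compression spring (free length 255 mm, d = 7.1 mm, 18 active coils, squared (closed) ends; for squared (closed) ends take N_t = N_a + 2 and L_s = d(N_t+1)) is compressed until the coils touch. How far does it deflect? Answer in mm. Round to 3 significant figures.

106 mm

N_t = 20; L_s = 7.1·21 = 149.1 mm
δ_solid = L₀ − L_s = 255 − 149.1 = 105.9 mm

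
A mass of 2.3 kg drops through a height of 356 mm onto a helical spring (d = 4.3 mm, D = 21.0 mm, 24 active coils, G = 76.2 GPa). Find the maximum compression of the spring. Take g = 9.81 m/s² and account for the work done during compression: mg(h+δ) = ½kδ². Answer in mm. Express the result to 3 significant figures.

34.7 mm

k = Gd⁴/(8D³N_a) = (76.2×10³)(4.3⁴)/(8·21.0³·24) = 14.651 N/mm
W = mg = 2.3 × 9.81 = 22.563 N
½kδ² − Wδ − Wh = 0 → δ = (W + √(W² + 2kWh))/k
δ = (22.563 + √(509.09 + 235368))/14.651 = (22.563 + 485.67)/14.651 = 34.689 mm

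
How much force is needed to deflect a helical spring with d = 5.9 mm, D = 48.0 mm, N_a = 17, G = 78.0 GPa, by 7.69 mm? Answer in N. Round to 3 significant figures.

k = Gd⁴/(8D³N_a) = (78.0×10³)(5.9⁴)/(8·48.0³·17) = 6.2841 N/mm
F = k·δ = 6.2841 × 7.69 = 48.324 N

48.3 N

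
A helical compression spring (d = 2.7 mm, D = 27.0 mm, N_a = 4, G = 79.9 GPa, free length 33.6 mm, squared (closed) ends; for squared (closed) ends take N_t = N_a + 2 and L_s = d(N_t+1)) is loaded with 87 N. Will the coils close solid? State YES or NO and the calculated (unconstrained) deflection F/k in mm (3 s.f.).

NO, δ = 12.9 mm

k = Gd⁴/(8D³N_a) = (79.9×10³)(2.7⁴)/(8·27.0³·4) = 6.7416 N/mm
N_t = 6; L_s = 2.7·7 = 18.9 mm; δ_solid = L₀ − L_s = 33.6 − 18.9 = 14.7 mm
δ = F/k = 87/6.7416 = 12.905 mm
δ < δ_solid → spring does not go solid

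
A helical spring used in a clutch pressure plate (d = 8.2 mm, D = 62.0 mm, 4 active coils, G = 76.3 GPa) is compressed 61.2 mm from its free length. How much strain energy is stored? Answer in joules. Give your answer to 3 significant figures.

84.7 J

k = Gd⁴/(8D³N_a) = (76.3×10³)(8.2⁴)/(8·62.0³·4) = 45.233 N/mm
U = ½kδ² = 0.5 × 45.233 × 61.2² = 84709 N·mm = 84.709 J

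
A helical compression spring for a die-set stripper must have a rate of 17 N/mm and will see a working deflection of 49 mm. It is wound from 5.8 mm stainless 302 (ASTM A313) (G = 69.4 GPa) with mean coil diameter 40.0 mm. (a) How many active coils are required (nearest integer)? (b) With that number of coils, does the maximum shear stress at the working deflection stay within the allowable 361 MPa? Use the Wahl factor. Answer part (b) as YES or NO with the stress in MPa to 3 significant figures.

N_a = Gd⁴/(8D³k) = (69.4×10³)(5.8⁴)/(8·40.0³·17) = 9.023 → N_a = 9
Actual rate k = Gd⁴/(8D³·9) = 17.044 N/mm
Working load F = kδ = 17.044·49 = 835.13 N
C = 40.0/5.8 = 6.8966; K_W = (4C−1)/(4C−4)+0.615/C = 1.2164
τ_max = K_W·8FD/(πd³) = 1.2164·435.98 = 530.32 MPa
τ_max > 361 MPa → exceeds allowable

(a) 9 coils; (b) NO, τ_max = 530 MPa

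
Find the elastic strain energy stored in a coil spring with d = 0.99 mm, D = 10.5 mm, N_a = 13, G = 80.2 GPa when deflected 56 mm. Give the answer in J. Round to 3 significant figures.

1.00 J

k = Gd⁴/(8D³N_a) = (80.2×10³)(0.99⁴)/(8·10.5³·13) = 0.6399 N/mm
U = ½kδ² = 0.5 × 0.6399 × 56² = 1003.4 N·mm = 1.0034 J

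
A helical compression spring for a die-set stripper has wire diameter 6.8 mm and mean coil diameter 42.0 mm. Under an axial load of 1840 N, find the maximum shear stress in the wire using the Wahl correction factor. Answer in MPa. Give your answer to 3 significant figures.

Spring index C = D/d = 42.0/6.8 = 6.1765
K_W = (4C−1)/(4C−4) + 0.615/C = 23.706/20.706 + 0.0996 = 1.2445
τ₀ = 8FD/(πd³) = 8·1840·42.0/(π·6.8³) = 618240/987.82 = 625.86 MPa
τ_max = K·τ₀ = 1.2445 × 625.86 = 778.86 MPa

779 MPa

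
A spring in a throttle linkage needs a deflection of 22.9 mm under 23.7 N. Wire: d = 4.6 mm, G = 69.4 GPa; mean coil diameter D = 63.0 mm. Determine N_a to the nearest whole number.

Required rate k = F/δ = 23.7/22.9 = 1.0349 N/mm
N_a = Gd⁴/(8D³k) = (69.4×10³ × 4.6⁴)/(8 × 63.0³ × 1.0349)
    = 3.10735e+07 / 2.07026e+06 = 15.01 → 15 coils

15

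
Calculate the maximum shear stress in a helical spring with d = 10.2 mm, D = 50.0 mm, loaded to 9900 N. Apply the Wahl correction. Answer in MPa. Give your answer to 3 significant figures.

1570 MPa

Spring index C = D/d = 50.0/10.2 = 4.9020
K_W = (4C−1)/(4C−4) + 0.615/C = 18.608/15.608 + 0.1255 = 1.3177
τ₀ = 8FD/(πd³) = 8·9900·50.0/(π·10.2³) = 3.96e+06/3333.9 = 1187.8 MPa
τ_max = K·τ₀ = 1.3177 × 1187.8 = 1565.1 MPa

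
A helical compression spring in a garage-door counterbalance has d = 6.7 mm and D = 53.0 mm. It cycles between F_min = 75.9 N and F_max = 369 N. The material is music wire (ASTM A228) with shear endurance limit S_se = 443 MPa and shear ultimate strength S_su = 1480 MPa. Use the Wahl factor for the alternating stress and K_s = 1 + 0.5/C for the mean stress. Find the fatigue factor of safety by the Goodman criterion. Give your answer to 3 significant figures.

4.04

C = D/d = 53.0/6.7 = 7.9104; K_W = (4C−1)/(4C−4)+0.615/C = 1.1863; K_s = 1+0.5/C = 1.0632
F_a = (F_max−F_min)/2 = 146.55 N; F_m = (F_max+F_min)/2 = 222.45 N
τ_a = K_W·8F_aD/(πd³) = 1.1863 × 65.762 = 78.012 MPa
τ_m = K_s·8F_mD/(πd³) = 1.0632 × 99.821 = 106.13 MPa
Goodman: 1/n_f = τ_a/S_se + τ_m/S_su = 78.012/443 + 106.13/1480 = 0.17610 + 0.07171 = 0.24781
n_f = 1/0.24781 = 4.035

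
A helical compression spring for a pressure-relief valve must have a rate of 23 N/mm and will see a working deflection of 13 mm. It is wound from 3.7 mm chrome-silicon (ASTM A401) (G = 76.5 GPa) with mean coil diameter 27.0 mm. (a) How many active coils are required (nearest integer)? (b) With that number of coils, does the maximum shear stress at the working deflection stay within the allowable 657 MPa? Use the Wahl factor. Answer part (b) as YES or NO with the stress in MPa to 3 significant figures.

N_a = Gd⁴/(8D³k) = (76.5×10³)(3.7⁴)/(8·27.0³·23) = 3.959 → N_a = 4
Actual rate k = Gd⁴/(8D³·4) = 22.763 N/mm
Working load F = kδ = 22.763·13 = 295.92 N
C = 27.0/3.7 = 7.2973; K_W = (4C−1)/(4C−4)+0.615/C = 1.2034
τ_max = K_W·8FD/(πd³) = 1.2034·401.67 = 483.36 MPa
τ_max ≤ 657 MPa → acceptable

(a) 4 coils; (b) YES, τ_max = 483 MPa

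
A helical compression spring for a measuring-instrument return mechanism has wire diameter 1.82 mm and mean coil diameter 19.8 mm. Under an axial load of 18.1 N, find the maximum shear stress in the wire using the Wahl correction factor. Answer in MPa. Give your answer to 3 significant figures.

171 MPa

Spring index C = D/d = 19.8/1.82 = 10.8791
K_W = (4C−1)/(4C−4) + 0.615/C = 42.516/39.516 + 0.0565 = 1.1324
τ₀ = 8FD/(πd³) = 8·18.1·19.8/(π·1.82³) = 2867.04/18.939 = 151.38 MPa
τ_max = K·τ₀ = 1.1324 × 151.38 = 171.43 MPa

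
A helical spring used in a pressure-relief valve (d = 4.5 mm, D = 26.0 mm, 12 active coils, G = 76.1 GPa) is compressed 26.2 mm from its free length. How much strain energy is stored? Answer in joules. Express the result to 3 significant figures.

k = Gd⁴/(8D³N_a) = (76.1×10³)(4.5⁴)/(8·26.0³·12) = 18.495 N/mm
U = ½kδ² = 0.5 × 18.495 × 26.2² = 6347.7 N·mm = 6.3477 J

6.35 J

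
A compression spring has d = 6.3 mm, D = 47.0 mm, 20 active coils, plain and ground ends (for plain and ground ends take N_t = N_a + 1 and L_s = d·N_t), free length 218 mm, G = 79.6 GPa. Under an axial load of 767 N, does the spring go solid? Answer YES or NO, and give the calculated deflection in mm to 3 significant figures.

YES, δ = 102 mm

k = Gd⁴/(8D³N_a) = (79.6×10³)(6.3⁴)/(8·47.0³·20) = 7.5485 N/mm
N_t = 21; L_s = 6.3·21 = 132.3 mm; δ_solid = L₀ − L_s = 218 − 132.3 = 85.7 mm
δ = F/k = 767/7.5485 = 101.61 mm
δ ≥ δ_solid → spring goes solid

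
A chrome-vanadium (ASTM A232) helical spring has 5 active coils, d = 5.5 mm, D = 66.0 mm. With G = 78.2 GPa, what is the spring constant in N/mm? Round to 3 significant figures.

k = Gd⁴/(8D³N_a) = (78.2×10³ × 5.5⁴) / (8 × 66.0³ × 5)
  = 7.15579e+07 / 1.14998e+07 = 6.2225 N/mm

6.22 N/mm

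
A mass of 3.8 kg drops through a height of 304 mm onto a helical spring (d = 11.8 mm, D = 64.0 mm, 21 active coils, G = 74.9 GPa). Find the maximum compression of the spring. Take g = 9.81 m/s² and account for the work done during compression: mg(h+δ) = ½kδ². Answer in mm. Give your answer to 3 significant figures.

27.4 mm

k = Gd⁴/(8D³N_a) = (74.9×10³)(11.8⁴)/(8·64.0³·21) = 32.973 N/mm
W = mg = 3.8 × 9.81 = 37.278 N
½kδ² − Wδ − Wh = 0 → δ = (W + √(W² + 2kWh))/k
δ = (37.278 + √(1389.6 + 747338))/32.973 = (37.278 + 865.29)/32.973 = 27.373 mm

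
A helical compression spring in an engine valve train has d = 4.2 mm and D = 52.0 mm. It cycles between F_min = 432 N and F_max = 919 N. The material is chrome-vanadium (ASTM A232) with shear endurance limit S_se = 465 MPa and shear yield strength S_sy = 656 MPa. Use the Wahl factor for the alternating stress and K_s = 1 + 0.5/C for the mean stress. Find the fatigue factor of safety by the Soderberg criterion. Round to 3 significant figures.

C = D/d = 52.0/4.2 = 12.3810; K_W = (4C−1)/(4C−4)+0.615/C = 1.1156; K_s = 1+0.5/C = 1.0404
F_a = (F_max−F_min)/2 = 243.5 N; F_m = (F_max+F_min)/2 = 675.5 N
τ_a = K_W·8F_aD/(πd³) = 1.1156 × 435.21 = 485.5 MPa
τ_m = K_s·8F_mD/(πd³) = 1.0404 × 1207.3 = 1256.1 MPa
Soderberg: 1/n_f = τ_a/S_se + τ_m/S_sy = 485.5/465 + 1256.1/656 = 1.04409 + 1.91475 = 2.9588
n_f = 1/2.9588 = 0.338

0.338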